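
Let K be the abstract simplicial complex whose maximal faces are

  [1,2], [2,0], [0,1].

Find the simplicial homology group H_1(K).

K has 3 vertices, 3 edges.
rank ∂_1 = 2, rank ∂_2 = 0 ⇒ b_1 = 3 − 2 − 0 = 1. So H_1 ≅ Z.

H_1 ≅ Z.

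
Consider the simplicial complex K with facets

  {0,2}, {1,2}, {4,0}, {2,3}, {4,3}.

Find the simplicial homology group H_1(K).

H_1 ≅ Z.

Fix the vertex order 0 < 1 < 2 < 3 < 4 and write every simplex with vertices in increasing order. Then dim K = 1 and the simplices of K are:

  0-simplices (5): [0], [1], [2], [3], [4]
  1-simplices (5): [0,2], [0,4], [1,2], [2,3], [3,4]

so the chain groups are C_0 ≅ Z^5, C_1 ≅ Z^5.

The boundary map ∂_1: C_1 → C_0 sends each edge [p,q] (with p < q) to q − p. For instance
  ∂[0,2] = [2] − [0].
The resulting 5×5 matrix has rank 4, and its Smith normal form has invariant factors (1,1,1,1).

Computing H_k = (kernel of ∂_k) / (image of ∂_{k+1}):

  H_1: rank ker ∂_1 − rank ∂_2 = (5 − 4) − 0 = 1, and there is no ∂_2, so H_1 = Z.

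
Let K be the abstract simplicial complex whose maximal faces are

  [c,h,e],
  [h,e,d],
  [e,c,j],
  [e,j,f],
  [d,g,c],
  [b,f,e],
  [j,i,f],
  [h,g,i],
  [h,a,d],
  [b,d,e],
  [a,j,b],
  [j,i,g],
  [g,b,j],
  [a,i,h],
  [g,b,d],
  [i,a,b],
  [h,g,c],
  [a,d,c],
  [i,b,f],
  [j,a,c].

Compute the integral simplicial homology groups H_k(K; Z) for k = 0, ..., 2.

Take the total order a < b < c < d < e < f < g < h < i < j on the vertex set. Then K (dimension 2) consists of the simplices:

  0-simplices (10): a, b, c, d, e, f, g, h, i, j
  1-simplices (30): ab, ac, ad, ah, ai, aj, bd, be, bf, bg, bi, bj, cd, ce, cg, ch, cj, de, dg, dh, ef, eh, ej, fi, fj, gh, gi, gj, hi, ij
  2-simplices (20): abi, abj, acd, acj, adh, ahi, bde, bdg, bef, bfi, bgj, cdg, ceh, cej, cgh, deh, efj, fij, ghi, gij

Hence C_0 ≅ Z^10, C_1 ≅ Z^30, C_2 ≅ Z^20.

The boundary map ∂_1: C_1 → C_0 is given by ∂[p,q] = [q] − [p]. For instance
  ∂gj = j − g.
The resulting 10×30 matrix has rank 9, and its Smith normal form has invariant factors (1,1,1,1,1,1,1,1,1).

Boundary ∂_2: C_2 → C_1 acts by ∂[p,q,r] = [q,r] − [p,r] + [p,q]. For instance
  ∂adh = dh − ah + ad,
  ∂bef = ef − bf + be.
This gives a 30×20 integer matrix of rank 20; reducing to Smith normal form yields diagonal entries (1,1,1,1,1,1,1,1,1,1,1,1,1,1,1,1,1,1,1,2).

Reading off H_k = ker ∂_k / im ∂_{k+1}:

  H_0: rank C_0 − rank ∂_1 = 10 − 9 = 1, and the invariant factors of ∂_1 are all 1, so H_0 = Z.
  H_1: rank ker ∂_1 − rank ∂_2 = (30 − 9) − 20 = 1, and ∂_2 has invariant factor 2 > 1, so H_1 = Z ⊕ Z/2.
  H_2: rank ker ∂_2 − rank ∂_3 = (20 − 20) − 0 = 0, and there is no ∂_3, so H_2 = 0.

(K is a triangulation of the Klein bottle.)

H_0 = Z,  H_1 = Z ⊕ Z/2,  H_2 = 0.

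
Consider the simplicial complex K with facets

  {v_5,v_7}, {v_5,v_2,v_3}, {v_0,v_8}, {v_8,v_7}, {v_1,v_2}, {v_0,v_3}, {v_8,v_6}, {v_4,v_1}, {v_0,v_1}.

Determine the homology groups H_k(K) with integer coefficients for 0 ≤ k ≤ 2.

K has 9 vertices, 11 edges, 1 triangle.
rank ∂_0 = 0, rank ∂_1 = 8 ⇒ b_0 = 9 − 0 − 8 = 1; all invariant factors of ∂_1 are 1 so no torsion. So H_0 ≅ Z.
rank ∂_1 = 8, rank ∂_2 = 1 ⇒ b_1 = 11 − 8 − 1 = 2; all invariant factors of ∂_2 are 1 so no torsion. So H_1 ≅ Z^2.
rank ∂_2 = 1, rank ∂_3 = 0 ⇒ b_2 = 1 − 1 − 0 = 0. So H_2 ≅ 0.

H_0 = Z,  H_1 = Z^2,  H_2 = 0.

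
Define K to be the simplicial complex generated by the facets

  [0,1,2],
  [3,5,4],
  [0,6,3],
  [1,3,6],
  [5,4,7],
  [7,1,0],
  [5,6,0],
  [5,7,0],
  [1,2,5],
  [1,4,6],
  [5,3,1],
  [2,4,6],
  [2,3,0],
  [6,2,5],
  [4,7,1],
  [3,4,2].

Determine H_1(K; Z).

H_1 = Z^2.

Take the total order 0 < 1 < 2 < 3 < 4 < 5 < 6 < 7 on the vertex set. Then K (dimension 2) consists of the simplices:

  0-simplices (8): [0], [1], [2], [3], [4], [5], [6], [7]
  1-simplices (24): (24 of them)
  2-simplices (16): [0,1,2], [0,1,7], [0,2,3], [0,3,6], [0,5,6], [0,5,7], [1,2,5], [1,3,5], [1,3,6], [1,4,6], [1,4,7], [2,3,4], [2,4,6], [2,5,6], [3,4,5], [4,5,7]

so the chain groups are C_0 ≅ Z^8, C_1 ≅ Z^24, C_2 ≅ Z^16.

The boundary map ∂_1: C_1 → C_0 sends each edge [p,q] (with p < q) to q − p. For instance
  ∂[1,7] = [7] − [1].
The resulting 8×24 matrix has rank 7, and its Smith normal form has invariant factors (1,1,1,1,1,1,1).

∂_2: C_2 → C_1 acts by ∂[p,q,r] = [q,r] − [p,r] + [p,q]. For instance
  ∂[1,3,6] = [3,6] − [1,6] + [1,3],
  ∂[1,3,5] = [3,5] − [1,5] + [1,3].
The resulting 24×16 matrix has rank 15, and its Smith normal form has invariant factors (1,1,1,1,1,1,1,1,1,1,1,1,1,1,1).

Computing H_k = (kernel of ∂_k) / (image of ∂_{k+1}):

  H_1: rank ker ∂_1 − rank ∂_2 = (24 − 7) − 15 = 2, and the invariant factors of ∂_2 are all 1, so H_1 ≅ Z^2.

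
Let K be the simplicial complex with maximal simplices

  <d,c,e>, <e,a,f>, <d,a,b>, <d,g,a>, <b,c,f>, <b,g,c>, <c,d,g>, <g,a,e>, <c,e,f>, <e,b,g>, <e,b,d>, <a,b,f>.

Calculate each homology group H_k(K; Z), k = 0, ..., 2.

We work with the vertex ordering a < b < c < d < e < f < g. The simplices of K, each written with vertices in increasing order, are:

  0-simplices (7): a, b, c, d, e, f, g
  1-simplices (18): ab, ad, ae, af, ag, bc, bd, be, bf, bg, cd, ce, cf, cg, de, dg, ef, eg
  2-simplices (12): abd, abf, adg, aef, aeg, bcf, bcg, bde, beg, cde, cdg, cef

so the chain groups are C_0 ≅ Z^7, C_1 ≅ Z^18, C_2 ≅ Z^12.

∂_1: C_1 → C_0 is given by ∂[p,q] = [q] − [p].
The 7×18 boundary matrix has rank 6 and Smith normal form diag(1,1,1,1,1,1).

Boundary ∂_2: C_2 → C_1 acts by ∂[p,q,r] = [q,r] − [p,r] + [p,q]. For instance
  ∂bde = de − be + bd,
  ∂adg = dg − ag + ad.
The resulting 18×12 matrix has rank 12, and its Smith normal form has invariant factors (1,1,1,1,1,1,1,1,1,1,1,2).

Reading off H_k = ker ∂_k / im ∂_{k+1}:

  H_0: rank C_0 − rank ∂_1 = 7 − 6 = 1, and the invariant factors of ∂_1 are all 1, so H_0 = Z.
  H_1: rank ker ∂_1 − rank ∂_2 = (18 − 6) − 12 = 0, and ∂_2 has invariant factor 2 > 1, so H_1 = Z/2.
  H_2: rank ker ∂_2 − rank ∂_3 = (12 − 12) − 0 = 0, and there is no ∂_3, so H_2 = 0.

(K is a triangulation of the real projective plane RP^2.)

H_0 ≅ Z,  H_1 ≅ Z/2,  H_2 = 0.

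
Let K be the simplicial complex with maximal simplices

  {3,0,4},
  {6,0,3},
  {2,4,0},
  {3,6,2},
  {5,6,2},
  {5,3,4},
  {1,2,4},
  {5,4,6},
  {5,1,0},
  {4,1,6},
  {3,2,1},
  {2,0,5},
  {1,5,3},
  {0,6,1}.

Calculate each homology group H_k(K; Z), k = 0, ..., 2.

We work with the vertex ordering 0 < 1 < 2 < 3 < 4 < 5 < 6. The simplices of K, each written with vertices in increasing order, are:

  0-simplices (7): [0], [1], [2], [3], [4], [5], [6]
  1-simplices (21): [0,1], [0,2], [0,3], [0,4], [0,5], [0,6], [1,2], [1,3], [1,4], [1,5], [1,6], [2,3], [2,4], [2,5], [2,6], [3,4], [3,5], [3,6], [4,5], [4,6], [5,6]
  2-simplices (14): [0,1,5], [0,1,6], [0,2,4], [0,2,5], [0,3,4], [0,3,6], [1,2,3], [1,2,4], [1,3,5], [1,4,6], [2,3,6], [2,5,6], [3,4,5], [4,5,6]

giving chain groups C_0 ≅ Z^7, C_1 ≅ Z^21, C_2 ≅ Z^14.

Boundary ∂_1: C_1 → C_0 is given by ∂[p,q] = [q] − [p].
The resulting 7×21 matrix has rank 6, and its Smith normal form has invariant factors (1,1,1,1,1,1).

Boundary ∂_2: C_2 → C_1 acts by ∂[p,q,r] = [q,r] − [p,r] + [p,q]. For instance
  ∂[0,3,6] = [3,6] − [0,6] + [0,3],
  ∂[1,2,3] = [2,3] − [1,3] + [1,2].
As a 21×14 matrix over Z this has rank 13, with invariant factors (1,1,1,1,1,1,1,1,1,1,1,1,1).

Reading off H_k = ker ∂_k / im ∂_{k+1}:

  H_0: rank C_0 − rank ∂_1 = 7 − 6 = 1, and the invariant factors of ∂_1 are all 1, so H_0 ≅ Z.
  H_1: rank ker ∂_1 − rank ∂_2 = (21 − 6) − 13 = 2, and the invariant factors of ∂_2 are all 1, so H_1 ≅ Z^2.
  H_2: rank ker ∂_2 − rank ∂_3 = (14 − 13) − 0 = 1, and there is no ∂_3, so H_2 ≅ Z.

H_0 ≅ Z,  H_1 ≅ Z^2,  H_2 ≅ Z.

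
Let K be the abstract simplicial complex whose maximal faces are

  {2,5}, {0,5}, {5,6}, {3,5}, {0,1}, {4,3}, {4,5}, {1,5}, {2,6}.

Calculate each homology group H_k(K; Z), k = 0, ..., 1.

H_0 ≅ Z,  H_1 ≅ Z^3.

Fix the vertex order 0 < 1 < 2 < 3 < 4 < 5 < 6 and write every simplex with vertices in increasing order. Then dim K = 1 and the simplices of K are:

  0-simplices (7): [0], [1], [2], [3], [4], [5], [6]
  1-simplices (9): [0,1], [0,5], [1,5], [2,5], [2,6], [3,4], [3,5], [4,5], [5,6]

giving chain groups C_0 ≅ Z^7, C_1 ≅ Z^9.

The boundary map ∂_1: C_1 → C_0 sends each edge [p,q] (with p < q) to q − p. For instance
  ∂[2,5] = [5] − [2].
This gives a 7×9 integer matrix of rank 6; reducing to Smith normal form yields diagonal entries (1,1,1,1,1,1).

Reading off H_k = ker ∂_k / im ∂_{k+1}:

  H_0: rank C_0 − rank ∂_1 = 7 − 6 = 1, and the invariant factors of ∂_1 are all 1, so H_0 ≅ Z.
  H_1: rank ker ∂_1 − rank ∂_2 = (9 − 6) − 0 = 3, and there is no ∂_2, so H_1 ≅ Z^3.

As a check, the Euler characteristic is 7 − 9 = -2, which agrees with 1 − 3 = -2.
(K is a triangulation of a wedge of 3 circles.)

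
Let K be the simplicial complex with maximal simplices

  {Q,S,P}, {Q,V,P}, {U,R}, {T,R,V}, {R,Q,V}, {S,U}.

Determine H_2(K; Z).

H_2 = 0.

Take the total order P < Q < R < S < T < U < V on the vertex set. Then K (dimension 2) consists of the simplices:

  0-simplices (7): P, Q, R, S, T, U, V
  1-simplices (11): PQ, PS, PV, QR, QS, QV, RT, RU, RV, SU, TV
  2-simplices (4): PQS, PQV, QRV, RTV

Hence C_0 ≅ Z^7, C_1 ≅ Z^11, C_2 ≅ Z^4.

∂_1: C_1 → C_0 sends each edge [p,q] (with p < q) to q − p.
The resulting 7×11 matrix has rank 6, and its Smith normal form has invariant factors (1,1,1,1,1,1).

Boundary ∂_2: C_2 → C_1 maps a triangle to the signed sum of its edges. For instance
  ∂RTV = TV − RV + RT,
  ∂PQS = QS − PS + PQ.
As a 11×4 matrix over Z this has rank 4, with invariant factors (1,1,1,1).

Reading off H_k = ker ∂_k / im ∂_{k+1}:

  H_2: rank ker ∂_2 − rank ∂_3 = (4 − 4) − 0 = 0, and there is no ∂_3, so H_2 = 0.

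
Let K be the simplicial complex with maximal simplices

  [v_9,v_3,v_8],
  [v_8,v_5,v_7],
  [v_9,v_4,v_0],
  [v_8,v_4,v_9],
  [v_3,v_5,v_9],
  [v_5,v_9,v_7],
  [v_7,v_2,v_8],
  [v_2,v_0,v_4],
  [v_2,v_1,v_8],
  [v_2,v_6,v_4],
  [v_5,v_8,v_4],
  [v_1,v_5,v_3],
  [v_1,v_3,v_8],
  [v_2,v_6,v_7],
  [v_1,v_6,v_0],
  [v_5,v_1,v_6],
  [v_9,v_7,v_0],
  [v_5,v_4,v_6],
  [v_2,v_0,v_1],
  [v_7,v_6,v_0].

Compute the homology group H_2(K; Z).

H_2 ≅ 0.

We work with the vertex ordering v_0 < v_1 < v_2 < v_3 < v_4 < v_5 < v_6 < v_7 < v_8 < v_9. The simplices of K, each written with vertices in increasing order, are:

  0-simplices (10): [v_0], [v_1], [v_2], [v_3], [v_4], [v_5], [v_6], [v_7], [v_8], [v_9]
  1-simplices (30): (30 of them)
  2-simplices (20): (20 of them)

so the chain groups are C_0 ≅ Z^10, C_1 ≅ Z^30, C_2 ≅ Z^20.

∂_1: C_1 → C_0 is given by ∂[p,q] = [q] − [p].
The resulting 10×30 matrix has rank 9, and its Smith normal form has invariant factors (1,1,1,1,1,1,1,1,1).

The boundary map ∂_2: C_2 → C_1 maps a triangle to the signed sum of its edges. For instance
  ∂[v_1,v_5,v_6] = [v_5,v_6] − [v_1,v_6] + [v_1,v_5],
  ∂[v_0,v_7,v_9] = [v_7,v_9] − [v_0,v_9] + [v_0,v_7].
The resulting 30×20 matrix has rank 20, and its Smith normal form has invariant factors (1,1,1,1,1,1,1,1,1,1,1,1,1,1,1,1,1,1,1,2).

Reading off H_k = ker ∂_k / im ∂_{k+1}:

  H_2: rank ker ∂_2 − rank ∂_3 = (20 − 20) − 0 = 0, and there is no ∂_3, so H_2 ≅ 0.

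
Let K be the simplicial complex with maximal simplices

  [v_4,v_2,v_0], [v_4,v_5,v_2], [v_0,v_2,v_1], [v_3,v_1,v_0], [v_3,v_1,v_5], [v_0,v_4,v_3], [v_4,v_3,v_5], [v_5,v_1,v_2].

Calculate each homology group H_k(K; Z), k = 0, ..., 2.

Fix the vertex order v_0 < v_1 < v_2 < v_3 < v_4 < v_5 and write every simplex with vertices in increasing order. Then dim K = 2 and the simplices of K are:

  0-simplices (6): [v_0], [v_1], [v_2], [v_3], [v_4], [v_5]
  1-simplices (12): [v_0,v_1], [v_0,v_2], [v_0,v_3], [v_0,v_4], [v_1,v_2], [v_1,v_3], [v_1,v_5], [v_2,v_4], [v_2,v_5], [v_3,v_4], [v_3,v_5], [v_4,v_5]
  2-simplices (8): [v_0,v_1,v_2], [v_0,v_1,v_3], [v_0,v_2,v_4], [v_0,v_3,v_4], [v_1,v_2,v_5], [v_1,v_3,v_5], [v_2,v_4,v_5], [v_3,v_4,v_5]

so the chain groups are C_0 ≅ Z^6, C_1 ≅ Z^12, C_2 ≅ Z^8.

The boundary map ∂_1: C_1 → C_0 maps an edge to its endpoints' difference, ∂[p,q] = q − p.
The 6×12 boundary matrix has rank 5 and Smith normal form diag(1,1,1,1,1).

Boundary ∂_2: C_2 → C_1 sends each 2-simplex [p,q,r] to [q,r] − [p,r] + [p,q]. For instance
  ∂[v_3,v_4,v_5] = [v_4,v_5] − [v_3,v_5] + [v_3,v_4],
  ∂[v_2,v_4,v_5] = [v_4,v_5] − [v_2,v_5] + [v_2,v_4].
As a 12×8 matrix over Z this has rank 7, with invariant factors (1,1,1,1,1,1,1).

From H_k ≅ ker(∂_k) / im(∂_{k+1}) we obtain:

  H_0: rank C_0 − rank ∂_1 = 6 − 5 = 1, and the invariant factors of ∂_1 are all 1, so H_0 = Z.
  H_1: rank ker ∂_1 − rank ∂_2 = (12 − 5) − 7 = 0, and the invariant factors of ∂_2 are all 1, so H_1 = 0.
  H_2: rank ker ∂_2 − rank ∂_3 = (8 − 7) − 0 = 1, and there is no ∂_3, so H_2 = Z.

H_0 ≅ Z,  H_1 = 0,  H_2 ≅ Z.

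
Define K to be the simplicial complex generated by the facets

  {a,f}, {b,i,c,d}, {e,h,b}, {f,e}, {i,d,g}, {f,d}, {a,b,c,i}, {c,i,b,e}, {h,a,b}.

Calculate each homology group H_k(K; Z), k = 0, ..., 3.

H_0 ≅ Z,  H_1 ≅ Z^2,  H_2 = 0,  H_3 = 0.

K has 9 vertices, 20 edges, 13 triangles, 3 3-simplices.
rank ∂_0 = 0, rank ∂_1 = 8 ⇒ b_0 = 9 − 0 − 8 = 1; all invariant factors of ∂_1 are 1 so no torsion. So H_0 = Z.
rank ∂_1 = 8, rank ∂_2 = 10 ⇒ b_1 = 20 − 8 − 10 = 2; all invariant factors of ∂_2 are 1 so no torsion. So H_1 = Z^2.
rank ∂_2 = 10, rank ∂_3 = 3 ⇒ b_2 = 13 − 10 − 3 = 0; all invariant factors of ∂_3 are 1 so no torsion. So H_2 = 0.
rank ∂_3 = 3, rank ∂_4 = 0 ⇒ b_3 = 3 − 3 − 0 = 0. So H_3 = 0.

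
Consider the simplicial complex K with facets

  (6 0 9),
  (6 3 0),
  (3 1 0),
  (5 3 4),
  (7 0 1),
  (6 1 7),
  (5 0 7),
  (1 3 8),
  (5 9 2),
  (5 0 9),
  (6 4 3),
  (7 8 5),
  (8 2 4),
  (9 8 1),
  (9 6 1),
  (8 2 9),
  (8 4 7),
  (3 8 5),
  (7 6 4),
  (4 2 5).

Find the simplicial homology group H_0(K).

Take the total order 0 < 1 < 2 < 3 < 4 < 5 < 6 < 7 < 8 < 9 on the vertex set. Then K (dimension 2) consists of the simplices:

  0-simplices (10): [0], [1], [2], [3], [4], [5], [6], [7], [8], [9]
  1-simplices (30): (30 of them)
  2-simplices (20): (20 of them)

giving chain groups C_0 ≅ Z^10, C_1 ≅ Z^30, C_2 ≅ Z^20.

Boundary ∂_1: C_1 → C_0 sends each edge [p,q] (with p < q) to q − p. For instance
  ∂[2,4] = [4] − [2].
This gives a 10×30 integer matrix of rank 9; reducing to Smith normal form yields diagonal entries (1,1,1,1,1,1,1,1,1).

The boundary map ∂_2: C_2 → C_1 maps a triangle to the signed sum of its edges. For instance
  ∂[3,4,6] = [4,6] − [3,6] + [3,4],
  ∂[0,5,7] = [5,7] − [0,7] + [0,5].
This gives a 30×20 integer matrix of rank 20; reducing to Smith normal form yields diagonal entries (1,1,1,1,1,1,1,1,1,1,1,1,1,1,1,1,1,1,1,2).

Reading off H_k = ker ∂_k / im ∂_{k+1}:

  H_0: rank C_0 − rank ∂_1 = 10 − 9 = 1, and the invariant factors of ∂_1 are all 1, so H_0 = Z.

H_0 = Z.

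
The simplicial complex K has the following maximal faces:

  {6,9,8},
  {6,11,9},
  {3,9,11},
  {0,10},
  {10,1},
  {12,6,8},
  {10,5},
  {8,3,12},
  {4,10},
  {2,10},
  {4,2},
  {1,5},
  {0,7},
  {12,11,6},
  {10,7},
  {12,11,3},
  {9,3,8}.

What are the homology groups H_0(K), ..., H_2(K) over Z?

Order the vertices as 0 < 1 < 2 < 3 < 4 < 5 < 6 < 7 < 8 < 9 < 10 < 11 < 12. Listing each simplex with vertices in this order, K has dimension 2 with simplices:

  0-simplices (13): [0], [1], [2], [3], [4], [5], [6], [7], [8], [9], [10], [11], [12]
  1-simplices (21): [0,7], [0,10], [1,5], [1,10], [2,4], [2,10], [3,8], [3,9], [3,11], [3,12], [4,10], [5,10], [6,8], [6,9], [6,11], [6,12], [7,10], [8,9], [8,12], [9,11], [11,12]
  2-simplices (8): [3,8,9], [3,8,12], [3,9,11], [3,11,12], [6,8,9], [6,8,12], [6,9,11], [6,11,12]

giving chain groups C_0 ≅ Z^13, C_1 ≅ Z^21, C_2 ≅ Z^8.

∂_1: C_1 → C_0 sends each edge [p,q] (with p < q) to q − p.
This gives a 13×21 integer matrix of rank 11; reducing to Smith normal form yields diagonal entries (1,1,1,1,1,1,1,1,1,1,1).

∂_2: C_2 → C_1 maps a triangle to the signed sum of its edges. For instance
  ∂[3,8,9] = [8,9] − [3,9] + [3,8],
  ∂[6,9,11] = [9,11] − [6,11] + [6,9].
The 21×8 boundary matrix has rank 7 and Smith normal form diag(1,1,1,1,1,1,1).

Computing H_k = (kernel of ∂_k) / (image of ∂_{k+1}):

  H_0: rank C_0 − rank ∂_1 = 13 − 11 = 2, and the invariant factors of ∂_1 are all 1, so H_0 ≅ Z^2.
  H_1: rank ker ∂_1 − rank ∂_2 = (21 − 11) − 7 = 3, and the invariant factors of ∂_2 are all 1, so H_1 ≅ Z^3.
  H_2: rank ker ∂_2 − rank ∂_3 = (8 − 7) − 0 = 1, and there is no ∂_3, so H_2 ≅ Z.

As a check, the Euler characteristic is 13 − 21 + 8 = 0, which agrees with 2 − 3 + 1 = 0.

H_0 = Z^2,  H_1 = Z^3,  H_2 = Z.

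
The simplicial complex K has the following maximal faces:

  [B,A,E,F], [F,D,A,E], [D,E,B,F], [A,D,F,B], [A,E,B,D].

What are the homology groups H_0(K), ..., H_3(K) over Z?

We work with the vertex ordering A < B < D < E < F. The simplices of K, each written with vertices in increasing order, are:

  0-simplices (5): A, B, D, E, F
  1-simplices (10): AB, AD, AE, AF, BD, BE, BF, DE, DF, EF
  2-simplices (10): ABD, ABE, ABF, ADE, ADF, AEF, BDE, BDF, BEF, DEF
  3-simplices (5): ABDE, ABDF, ABEF, ADEF, BDEF

Hence C_0 ≅ Z^5, C_1 ≅ Z^10, C_2 ≅ Z^10, C_3 ≅ Z^5.

The boundary map ∂_1: C_1 → C_0 sends each edge [p,q] (with p < q) to q − p.
The 5×10 boundary matrix has rank 4 and Smith normal form diag(1,1,1,1).

Boundary ∂_2: C_2 → C_1 maps a triangle to the signed sum of its edges. For instance
  ∂BDE = DE − BE + BD,
  ∂ABE = BE − AE + AB.
As a 10×10 matrix over Z this has rank 6, with invariant factors (1,1,1,1,1,1).

The boundary map ∂_3: C_3 → C_2 sends each 3-simplex σ to the alternating sum Σ_i (−1)^i (σ with its i-th vertex removed). For instance
  ∂ABDF = BDF − ADF + ABF − ABD,
  ∂ABEF = BEF − AEF + ABF − ABE.
The 10×5 boundary matrix has rank 4 and Smith normal form diag(1,1,1,1).

Now H_k = ker ∂_k / im ∂_{k+1}, so:

  H_0: rank C_0 − rank ∂_1 = 5 − 4 = 1, and the invariant factors of ∂_1 are all 1, so H_0 = Z.
  H_1: rank ker ∂_1 − rank ∂_2 = (10 − 4) − 6 = 0, and the invariant factors of ∂_2 are all 1, so H_1 = 0.
  H_2: rank ker ∂_2 − rank ∂_3 = (10 − 6) − 4 = 0, and the invariant factors of ∂_3 are all 1, so H_2 = 0.
  H_3: rank ker ∂_3 − rank ∂_4 = (5 − 4) − 0 = 1, and there is no ∂_4, so H_3 = Z.

As a check, the Euler characteristic is 5 − 10 + 10 − 5 = 0, which agrees with 1 − 0 + 0 − 1 = 0.
(K is a triangulation of the 3-sphere S^3.)

H_0 = Z,  H_1 = 0,  H_2 = 0,  H_3 = Z.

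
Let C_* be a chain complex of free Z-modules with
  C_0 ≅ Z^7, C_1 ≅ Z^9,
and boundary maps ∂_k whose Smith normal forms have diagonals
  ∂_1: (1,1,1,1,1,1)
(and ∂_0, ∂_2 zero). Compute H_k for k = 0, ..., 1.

H_0 = Z,  H_1 = Z^3.

H_0: b_0 = 7 − 0 − 6 = 1; torsion from ∂_1 factors > 1: none. So H_0 = Z.
H_1: b_1 = 9 − 6 − 0 = 3; torsion from ∂_2 factors > 1: none. So H_1 = Z^3.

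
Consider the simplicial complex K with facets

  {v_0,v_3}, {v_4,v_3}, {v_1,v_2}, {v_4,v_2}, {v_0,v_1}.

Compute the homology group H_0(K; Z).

K has 5 vertices, 5 edges.
rank ∂_0 = 0, rank ∂_1 = 4 ⇒ b_0 = 5 − 0 − 4 = 1; all invariant factors of ∂_1 are 1 so no torsion. So H_0 = Z.

H_0 = Z.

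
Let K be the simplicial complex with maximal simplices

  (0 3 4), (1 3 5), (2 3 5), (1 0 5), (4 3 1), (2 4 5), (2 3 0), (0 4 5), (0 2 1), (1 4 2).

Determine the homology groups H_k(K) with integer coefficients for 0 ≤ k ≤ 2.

H_0 = Z,  H_1 = Z/2,  H_2 = 0.

Take the total order 0 < 1 < 2 < 3 < 4 < 5 on the vertex set. Then K (dimension 2) consists of the simplices:

  0-simplices (6): [0], [1], [2], [3], [4], [5]
  1-simplices (15): [0,1], [0,2], [0,3], [0,4], [0,5], [1,2], [1,3], [1,4], [1,5], [2,3], [2,4], [2,5], [3,4], [3,5], [4,5]
  2-simplices (10): [0,1,2], [0,1,5], [0,2,3], [0,3,4], [0,4,5], [1,2,4], [1,3,4], [1,3,5], [2,3,5], [2,4,5]

so the chain groups are C_0 ≅ Z^6, C_1 ≅ Z^15, C_2 ≅ Z^10.

Boundary ∂_1: C_1 → C_0 is given by ∂[p,q] = [q] − [p].
As a 6×15 matrix over Z this has rank 5, with invariant factors (1,1,1,1,1).

The boundary map ∂_2: C_2 → C_1 maps a triangle to the signed sum of its edges. For instance
  ∂[0,4,5] = [4,5] − [0,5] + [0,4],
  ∂[1,3,4] = [3,4] − [1,4] + [1,3].
The resulting 15×10 matrix has rank 10, and its Smith normal form has invariant factors (1,1,1,1,1,1,1,1,1,2).

Reading off H_k = ker ∂_k / im ∂_{k+1}:

  H_0: rank C_0 − rank ∂_1 = 6 − 5 = 1, and the invariant factors of ∂_1 are all 1, so H_0 = Z.
  H_1: rank ker ∂_1 − rank ∂_2 = (15 − 5) − 10 = 0, and ∂_2 has invariant factor 2 > 1, so H_1 = Z/2.
  H_2: rank ker ∂_2 − rank ∂_3 = (10 − 10) − 0 = 0, and there is no ∂_3, so H_2 = 0.

As a check, the Euler characteristic is 6 − 15 + 10 = 1, which agrees with 1 − 0 + 0 = 1.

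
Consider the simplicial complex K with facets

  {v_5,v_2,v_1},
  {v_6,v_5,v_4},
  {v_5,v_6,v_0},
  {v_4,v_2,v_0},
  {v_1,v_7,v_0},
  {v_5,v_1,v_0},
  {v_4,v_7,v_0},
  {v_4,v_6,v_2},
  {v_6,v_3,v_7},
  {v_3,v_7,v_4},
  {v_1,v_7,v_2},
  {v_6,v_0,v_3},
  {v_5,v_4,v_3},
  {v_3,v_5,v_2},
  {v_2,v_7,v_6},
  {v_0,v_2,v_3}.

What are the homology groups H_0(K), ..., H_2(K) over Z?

H_0 = Z,  H_1 = Z^2,  H_2 = Z.

We work with the vertex ordering v_0 < v_1 < v_2 < v_3 < v_4 < v_5 < v_6 < v_7. The simplices of K, each written with vertices in increasing order, are:

  0-simplices (8): [v_0], [v_1], [v_2], [v_3], [v_4], [v_5], [v_6], [v_7]
  1-simplices (24): (24 of them)
  2-simplices (16): (16 of them)

Hence C_0 ≅ Z^8, C_1 ≅ Z^24, C_2 ≅ Z^16.

Boundary ∂_1: C_1 → C_0 is given by ∂[p,q] = [q] − [p].
As a 8×24 matrix over Z this has rank 7, with invariant factors (1,1,1,1,1,1,1).

Boundary ∂_2: C_2 → C_1 acts by ∂[p,q,r] = [q,r] − [p,r] + [p,q]. For instance
  ∂[v_3,v_4,v_5] = [v_4,v_5] − [v_3,v_5] + [v_3,v_4],
  ∂[v_0,v_2,v_4] = [v_2,v_4] − [v_0,v_4] + [v_0,v_2].
The 24×16 boundary matrix has rank 15 and Smith normal form diag(1,1,1,1,1,1,1,1,1,1,1,1,1,1,1).

Now H_k = ker ∂_k / im ∂_{k+1}, so:

  H_0: rank C_0 − rank ∂_1 = 8 − 7 = 1, and the invariant factors of ∂_1 are all 1, so H_0 = Z.
  H_1: rank ker ∂_1 − rank ∂_2 = (24 − 7) − 15 = 2, and the invariant factors of ∂_2 are all 1, so H_1 = Z^2.
  H_2: rank ker ∂_2 − rank ∂_3 = (16 − 15) − 0 = 1, and there is no ∂_3, so H_2 = Z.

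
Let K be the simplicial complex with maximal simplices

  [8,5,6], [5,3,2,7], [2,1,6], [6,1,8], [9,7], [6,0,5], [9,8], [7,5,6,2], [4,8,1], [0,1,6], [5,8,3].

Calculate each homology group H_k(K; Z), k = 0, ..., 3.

K has 10 vertices, 22 edges, 14 triangles, 2 3-simplices.
rank ∂_0 = 0, rank ∂_1 = 9 ⇒ b_0 = 10 − 0 − 9 = 1; all invariant factors of ∂_1 are 1 so no torsion. So H_0 ≅ Z.
rank ∂_1 = 9, rank ∂_2 = 12 ⇒ b_1 = 22 − 9 − 12 = 1; all invariant factors of ∂_2 are 1 so no torsion. So H_1 ≅ Z.
rank ∂_2 = 12, rank ∂_3 = 2 ⇒ b_2 = 14 − 12 − 2 = 0; all invariant factors of ∂_3 are 1 so no torsion. So H_2 ≅ 0.
rank ∂_3 = 2, rank ∂_4 = 0 ⇒ b_3 = 2 − 2 − 0 = 0. So H_3 ≅ 0.

H_0 ≅ Z,  H_1 ≅ Z,  H_2 = 0,  H_3 = 0.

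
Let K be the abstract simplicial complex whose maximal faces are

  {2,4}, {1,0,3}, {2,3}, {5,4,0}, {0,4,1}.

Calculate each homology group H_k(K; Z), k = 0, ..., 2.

H_0 = Z,  H_1 = Z,  H_2 = 0.

K has 6 vertices, 9 edges, 3 triangles.
rank ∂_0 = 0, rank ∂_1 = 5 ⇒ b_0 = 6 − 0 − 5 = 1; all invariant factors of ∂_1 are 1 so no torsion. So H_0 = Z.
rank ∂_1 = 5, rank ∂_2 = 3 ⇒ b_1 = 9 − 5 − 3 = 1; all invariant factors of ∂_2 are 1 so no torsion. So H_1 = Z.
rank ∂_2 = 3, rank ∂_3 = 0 ⇒ b_2 = 3 − 3 − 0 = 0. So H_2 = 0.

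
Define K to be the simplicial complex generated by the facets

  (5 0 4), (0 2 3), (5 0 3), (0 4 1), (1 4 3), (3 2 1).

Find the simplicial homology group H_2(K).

H_2 ≅ 0.

Fix the vertex order 0 < 1 < 2 < 3 < 4 < 5 and write every simplex with vertices in increasing order. Then dim K = 2 and the simplices of K are:

  0-simplices (6): [0], [1], [2], [3], [4], [5]
  1-simplices (12): [0,1], [0,2], [0,3], [0,4], [0,5], [1,2], [1,3], [1,4], [2,3], [3,4], [3,5], [4,5]
  2-simplices (6): [0,1,4], [0,2,3], [0,3,5], [0,4,5], [1,2,3], [1,3,4]

so the chain groups are C_0 ≅ Z^6, C_1 ≅ Z^12, C_2 ≅ Z^6.

Boundary ∂_1: C_1 → C_0 is given by ∂[p,q] = [q] − [p].
The 6×12 boundary matrix has rank 5 and Smith normal form diag(1,1,1,1,1).

Boundary ∂_2: C_2 → C_1 acts by ∂[p,q,r] = [q,r] − [p,r] + [p,q]. For instance
  ∂[1,3,4] = [3,4] − [1,4] + [1,3],
  ∂[0,1,4] = [1,4] − [0,4] + [0,1].
This gives a 12×6 integer matrix of rank 6; reducing to Smith normal form yields diagonal entries (1,1,1,1,1,1).

Now H_k = ker ∂_k / im ∂_{k+1}, so:

  H_2: rank ker ∂_2 − rank ∂_3 = (6 − 6) − 0 = 0, and there is no ∂_3, so H_2 ≅ 0.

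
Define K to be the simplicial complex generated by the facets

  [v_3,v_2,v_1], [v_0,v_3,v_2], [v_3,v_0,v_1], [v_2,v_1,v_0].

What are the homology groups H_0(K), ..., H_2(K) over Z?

H_0 ≅ Z,  H_1 = 0,  H_2 ≅ Z.

K has 4 vertices, 6 edges, 4 triangles.
rank ∂_0 = 0, rank ∂_1 = 3 ⇒ b_0 = 4 − 0 − 3 = 1; all invariant factors of ∂_1 are 1 so no torsion. So H_0 = Z.
rank ∂_1 = 3, rank ∂_2 = 3 ⇒ b_1 = 6 − 3 − 3 = 0; all invariant factors of ∂_2 are 1 so no torsion. So H_1 = 0.
rank ∂_2 = 3, rank ∂_3 = 0 ⇒ b_2 = 4 − 3 − 0 = 1. So H_2 = Z.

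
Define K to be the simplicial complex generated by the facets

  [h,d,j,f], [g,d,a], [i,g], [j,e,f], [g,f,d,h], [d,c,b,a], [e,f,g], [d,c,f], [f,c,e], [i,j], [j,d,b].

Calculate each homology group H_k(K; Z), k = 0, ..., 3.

H_0 = Z,  H_1 = Z,  H_2 = 0,  H_3 = 0.

We work with the vertex ordering a < b < c < d < e < f < g < h < i < j. The simplices of K, each written with vertices in increasing order, are:

  0-simplices (10): a, b, c, d, e, f, g, h, i, j
  1-simplices (24): ab, ac, ad, ag, bc, bd, bj, cd, ce, cf, df, dg, dh, dj, ef, eg, ej, fg, fh, fj, gh, gi, hj, ij
  2-simplices (17): abc, abd, acd, adg, bcd, bdj, cdf, cef, dfg, dfh, dfj, dgh, dhj, efg, efj, fgh, fhj
  3-simplices (3): abcd, dfgh, dfhj

Hence C_0 ≅ Z^10, C_1 ≅ Z^24, C_2 ≅ Z^17, C_3 ≅ Z^3.

∂_1: C_1 → C_0 is given by ∂[p,q] = [q] − [p]. For instance
  ∂ce = e − c.
As a 10×24 matrix over Z this has rank 9, with invariant factors (1,1,1,1,1,1,1,1,1).

Boundary ∂_2: C_2 → C_1 sends each 2-simplex [p,q,r] to [q,r] − [p,r] + [p,q]. For instance
  ∂dfh = fh − dh + df,
  ∂dhj = hj − dj + dh.
As a 24×17 matrix over Z this has rank 14, with invariant factors (1,1,1,1,1,1,1,1,1,1,1,1,1,1).

∂_3: C_3 → C_2 sends each 3-simplex σ to the alternating sum Σ_i (−1)^i (σ with its i-th vertex removed). For instance
  ∂dfgh = fgh − dgh + dfh − dfg,
  ∂abcd = bcd − acd + abd − abc.
The 17×3 boundary matrix has rank 3 and Smith normal form diag(1,1,1).

Computing H_k = (kernel of ∂_k) / (image of ∂_{k+1}):

  H_0: rank C_0 − rank ∂_1 = 10 − 9 = 1, and the invariant factors of ∂_1 are all 1, so H_0 ≅ Z.
  H_1: rank ker ∂_1 − rank ∂_2 = (24 − 9) − 14 = 1, and the invariant factors of ∂_2 are all 1, so H_1 ≅ Z.
  H_2: rank ker ∂_2 − rank ∂_3 = (17 − 14) − 3 = 0, and the invariant factors of ∂_3 are all 1, so H_2 ≅ 0.
  H_3: rank ker ∂_3 − rank ∂_4 = (3 − 3) − 0 = 0, and there is no ∂_4, so H_3 ≅ 0.

As a check, the Euler characteristic is 10 − 24 + 17 − 3 = 0, which agrees with 1 − 1 + 0 − 0 = 0.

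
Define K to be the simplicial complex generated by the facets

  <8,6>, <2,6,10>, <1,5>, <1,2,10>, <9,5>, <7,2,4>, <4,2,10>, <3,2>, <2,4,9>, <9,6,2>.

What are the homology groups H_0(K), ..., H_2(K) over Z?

Take the total order 1 < 2 < 3 < 4 < 5 < 6 < 7 < 8 < 9 < 10 on the vertex set. Then K (dimension 2) consists of the simplices:

  0-simplices (10): [1], [2], [3], [4], [5], [6], [7], [8], [9], [10]
  1-simplices (16): [1,2], [1,5], [1,10], [2,3], [2,4], [2,6], [2,7], [2,9], [2,10], [4,7], [4,9], [4,10], [5,9], [6,8], [6,9], [6,10]
  2-simplices (6): [1,2,10], [2,4,7], [2,4,9], [2,4,10], [2,6,9], [2,6,10]

so the chain groups are C_0 ≅ Z^10, C_1 ≅ Z^16, C_2 ≅ Z^6.

Boundary ∂_1: C_1 → C_0 maps an edge to its endpoints' difference, ∂[p,q] = q − p. For instance
  ∂[2,7] = [7] − [2].
The resulting 10×16 matrix has rank 9, and its Smith normal form has invariant factors (1,1,1,1,1,1,1,1,1).

Boundary ∂_2: C_2 → C_1 acts by ∂[p,q,r] = [q,r] − [p,r] + [p,q]. For instance
  ∂[2,4,10] = [4,10] − [2,10] + [2,4],
  ∂[2,4,9] = [4,9] − [2,9] + [2,4].
The resulting 16×6 matrix has rank 6, and its Smith normal form has invariant factors (1,1,1,1,1,1).

From H_k ≅ ker(∂_k) / im(∂_{k+1}) we obtain:

  H_0: rank C_0 − rank ∂_1 = 10 − 9 = 1, and the invariant factors of ∂_1 are all 1, so H_0 = Z.
  H_1: rank ker ∂_1 − rank ∂_2 = (16 − 9) − 6 = 1, and the invariant factors of ∂_2 are all 1, so H_1 = Z.
  H_2: rank ker ∂_2 − rank ∂_3 = (6 − 6) − 0 = 0, and there is no ∂_3, so H_2 = 0.

H_0 ≅ Z,  H_1 ≅ Z,  H_2 = 0.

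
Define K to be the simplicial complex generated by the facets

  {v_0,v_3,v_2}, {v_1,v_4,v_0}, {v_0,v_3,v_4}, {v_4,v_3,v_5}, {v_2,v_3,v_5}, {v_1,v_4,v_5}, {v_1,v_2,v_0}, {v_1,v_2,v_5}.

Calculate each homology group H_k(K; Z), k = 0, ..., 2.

Order the vertices as v_0 < v_1 < v_2 < v_3 < v_4 < v_5. Listing each simplex with vertices in this order, K has dimension 2 with simplices:

  0-simplices (6): [v_0], [v_1], [v_2], [v_3], [v_4], [v_5]
  1-simplices (12): [v_0,v_1], [v_0,v_2], [v_0,v_3], [v_0,v_4], [v_1,v_2], [v_1,v_4], [v_1,v_5], [v_2,v_3], [v_2,v_5], [v_3,v_4], [v_3,v_5], [v_4,v_5]
  2-simplices (8): [v_0,v_1,v_2], [v_0,v_1,v_4], [v_0,v_2,v_3], [v_0,v_3,v_4], [v_1,v_2,v_5], [v_1,v_4,v_5], [v_2,v_3,v_5], [v_3,v_4,v_5]

giving chain groups C_0 ≅ Z^6, C_1 ≅ Z^12, C_2 ≅ Z^8.

∂_1: C_1 → C_0 sends each edge [p,q] (with p < q) to q − p.
This gives a 6×12 integer matrix of rank 5; reducing to Smith normal form yields diagonal entries (1,1,1,1,1).

Boundary ∂_2: C_2 → C_1 maps a triangle to the signed sum of its edges. For instance
  ∂[v_0,v_2,v_3] = [v_2,v_3] − [v_0,v_3] + [v_0,v_2],
  ∂[v_1,v_4,v_5] = [v_4,v_5] − [v_1,v_5] + [v_1,v_4].
As a 12×8 matrix over Z this has rank 7, with invariant factors (1,1,1,1,1,1,1).

Now H_k = ker ∂_k / im ∂_{k+1}, so:

  H_0: rank C_0 − rank ∂_1 = 6 − 5 = 1, and the invariant factors of ∂_1 are all 1, so H_0 ≅ Z.
  H_1: rank ker ∂_1 − rank ∂_2 = (12 − 5) − 7 = 0, and the invariant factors of ∂_2 are all 1, so H_1 ≅ 0.
  H_2: rank ker ∂_2 − rank ∂_3 = (8 − 7) − 0 = 1, and there is no ∂_3, so H_2 ≅ Z.

H_0 ≅ Z,  H_1 = 0,  H_2 ≅ Z.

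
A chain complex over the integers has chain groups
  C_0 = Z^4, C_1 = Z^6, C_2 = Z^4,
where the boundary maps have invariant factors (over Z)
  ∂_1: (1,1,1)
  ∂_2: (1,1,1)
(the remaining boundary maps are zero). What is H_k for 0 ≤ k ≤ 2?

H_0 = Z,  H_1 = 0,  H_2 = Z.

H_0: b_0 = 4 − 0 − 3 = 1; torsion from ∂_1 factors > 1: none. So H_0 = Z.
H_1: b_1 = 6 − 3 − 3 = 0; torsion from ∂_2 factors > 1: none. So H_1 = 0.
H_2: b_2 = 4 − 3 − 0 = 1; torsion from ∂_3 factors > 1: none. So H_2 = Z.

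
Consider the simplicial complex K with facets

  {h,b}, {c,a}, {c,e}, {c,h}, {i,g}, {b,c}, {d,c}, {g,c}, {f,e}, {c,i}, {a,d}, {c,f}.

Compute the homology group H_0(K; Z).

Take the total order a < b < c < d < e < f < g < h < i on the vertex set. Then K (dimension 1) consists of the simplices:

  0-simplices (9): a, b, c, d, e, f, g, h, i
  1-simplices (12): ac, ad, bc, bh, cd, ce, cf, cg, ch, ci, ef, gi

Hence C_0 ≅ Z^9, C_1 ≅ Z^12.

∂_1: C_1 → C_0 sends each edge [p,q] (with p < q) to q − p. For instance
  ∂ci = i − c.
The 9×12 boundary matrix has rank 8 and Smith normal form diag(1,1,1,1,1,1,1,1).

Computing H_k = (kernel of ∂_k) / (image of ∂_{k+1}):

  H_0: rank C_0 − rank ∂_1 = 9 − 8 = 1, and the invariant factors of ∂_1 are all 1, so H_0 ≅ Z.

H_0 = Z.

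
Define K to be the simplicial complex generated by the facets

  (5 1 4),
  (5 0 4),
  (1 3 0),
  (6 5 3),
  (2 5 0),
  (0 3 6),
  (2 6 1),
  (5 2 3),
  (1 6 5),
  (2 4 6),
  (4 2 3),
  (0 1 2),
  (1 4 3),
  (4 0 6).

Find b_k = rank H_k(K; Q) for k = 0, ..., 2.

Fix the vertex order 0 < 1 < 2 < 3 < 4 < 5 < 6 and write every simplex with vertices in increasing order. Then dim K = 2 and the simplices of K are:

  0-simplices (7): [0], [1], [2], [3], [4], [5], [6]
  1-simplices (21): [0,1], [0,2], [0,3], [0,4], [0,5], [0,6], [1,2], [1,3], [1,4], [1,5], [1,6], [2,3], [2,4], [2,5], [2,6], [3,4], [3,5], [3,6], [4,5], [4,6], [5,6]
  2-simplices (14): [0,1,2], [0,1,3], [0,2,5], [0,3,6], [0,4,5], [0,4,6], [1,2,6], [1,3,4], [1,4,5], [1,5,6], [2,3,4], [2,3,5], [2,4,6], [3,5,6]

Hence C_0 ≅ Z^7, C_1 ≅ Z^21, C_2 ≅ Z^14.

Boundary ∂_1: C_1 → C_0 is given by ∂[p,q] = [q] − [p]. For instance
  ∂[3,4] = [4] − [3].
As a 7×21 matrix over Z this has rank 6, with invariant factors (1,1,1,1,1,1).

∂_2: C_2 → C_1 maps a triangle to the signed sum of its edges. For instance
  ∂[2,4,6] = [4,6] − [2,6] + [2,4],
  ∂[0,4,6] = [4,6] − [0,6] + [0,4].
As a 21×14 matrix over Z this has rank 13, with invariant factors (1,1,1,1,1,1,1,1,1,1,1,1,1).

From H_k ≅ ker(∂_k) / im(∂_{k+1}) we obtain:

  H_0: rank C_0 − rank ∂_1 = 7 − 6 = 1, and the invariant factors of ∂_1 are all 1, so H_0 = Z.
  H_1: rank ker ∂_1 − rank ∂_2 = (21 − 6) − 13 = 2, and the invariant factors of ∂_2 are all 1, so H_1 = Z^2.
  H_2: rank ker ∂_2 − rank ∂_3 = (14 − 13) − 0 = 1, and there is no ∂_3, so H_2 = Z.

Hence the Betti numbers are b_0 = 1, b_1 = 2, b_2 = 1.

b_0 = 1, b_1 = 2, b_2 = 1.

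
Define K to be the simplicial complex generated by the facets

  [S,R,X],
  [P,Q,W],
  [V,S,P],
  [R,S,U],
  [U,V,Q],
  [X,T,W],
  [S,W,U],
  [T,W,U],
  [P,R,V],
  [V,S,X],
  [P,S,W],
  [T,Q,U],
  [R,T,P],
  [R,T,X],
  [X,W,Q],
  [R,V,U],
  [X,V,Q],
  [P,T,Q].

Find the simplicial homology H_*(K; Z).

Order the vertices as P < Q < R < S < T < U < V < W < X. Listing each simplex with vertices in this order, K has dimension 2 with simplices:

  0-simplices (9): P, Q, R, S, T, U, V, W, X
  1-simplices (27): PQ, PR, PS, PT, PV, PW, QT, QU, QV, QW, QX, RS, RT, RU, RV, RX, SU, SV, SW, SX, TU, TW, TX, UV, UW, VX, WX
  2-simplices (18): PQT, PQW, PRT, PRV, PSV, PSW, QTU, QUV, QVX, QWX, RSU, RSX, RTX, RUV, SUW, SVX, TUW, TWX

giving chain groups C_0 ≅ Z^9, C_1 ≅ Z^27, C_2 ≅ Z^18.

Boundary ∂_1: C_1 → C_0 is given by ∂[p,q] = [q] − [p]. For instance
  ∂SX = X − S.
The resulting 9×27 matrix has rank 8, and its Smith normal form has invariant factors (1,1,1,1,1,1,1,1).

Boundary ∂_2: C_2 → C_1 acts by ∂[p,q,r] = [q,r] − [p,r] + [p,q]. For instance
  ∂PRT = RT − PT + PR,
  ∂RSX = SX − RX + RS.
The resulting 27×18 matrix has rank 18, and its Smith normal form has invariant factors (1,1,1,1,1,1,1,1,1,1,1,1,1,1,1,1,1,2).

Now H_k = ker ∂_k / im ∂_{k+1}, so:

  H_0: rank C_0 − rank ∂_1 = 9 − 8 = 1, and the invariant factors of ∂_1 are all 1, so H_0 = Z.
  H_1: rank ker ∂_1 − rank ∂_2 = (27 − 8) − 18 = 1, and ∂_2 has invariant factor 2 > 1, so H_1 = Z ⊕ Z_2.
  H_2: rank ker ∂_2 − rank ∂_3 = (18 − 18) − 0 = 0, and there is no ∂_3, so H_2 = 0.

H_0 = Z,  H_1 = Z ⊕ Z_2,  H_2 = 0.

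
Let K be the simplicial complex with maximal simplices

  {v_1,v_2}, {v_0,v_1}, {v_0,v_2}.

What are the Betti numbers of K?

Take the total order v_0 < v_1 < v_2 on the vertex set. Then K (dimension 1) consists of the simplices:

  0-simplices (3): [v_0], [v_1], [v_2]
  1-simplices (3): [v_0,v_1], [v_0,v_2], [v_1,v_2]

so the chain groups are C_0 ≅ Z^3, C_1 ≅ Z^3.

∂_1: C_1 → C_0 maps an edge to its endpoints' difference, ∂[p,q] = q − p.
This gives a 3×3 integer matrix of rank 2; reducing to Smith normal form yields diagonal entries (1,1).

From H_k ≅ ker(∂_k) / im(∂_{k+1}) we obtain:

  H_0: rank C_0 − rank ∂_1 = 3 − 2 = 1, and the invariant factors of ∂_1 are all 1, so H_0 ≅ Z.
  H_1: rank ker ∂_1 − rank ∂_2 = (3 − 2) − 0 = 1, and there is no ∂_2, so H_1 ≅ Z.

As a check, the Euler characteristic is 3 − 3 = 0, which agrees with 1 − 1 = 0.

Hence the Betti numbers are b_0 = 1, b_1 = 1.

b_0 = 1, b_1 = 1.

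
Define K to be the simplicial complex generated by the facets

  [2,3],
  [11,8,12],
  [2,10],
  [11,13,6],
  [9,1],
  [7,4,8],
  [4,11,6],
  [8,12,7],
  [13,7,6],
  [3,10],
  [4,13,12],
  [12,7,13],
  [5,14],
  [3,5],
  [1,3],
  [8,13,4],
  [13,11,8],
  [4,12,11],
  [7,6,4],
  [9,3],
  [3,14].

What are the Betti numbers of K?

We work with the vertex ordering 1 < 2 < 3 < 4 < 5 < 6 < 7 < 8 < 9 < 10 < 11 < 12 < 13 < 14. The simplices of K, each written with vertices in increasing order, are:

  0-simplices (14): [1], [2], [3], [4], [5], [6], [7], [8], [9], [10], [11], [12], [13], [14]
  1-simplices (27): (27 of them)
  2-simplices (12): [4,6,7], [4,6,11], [4,7,8], [4,8,13], [4,11,12], [4,12,13], [6,7,13], [6,11,13], [7,8,12], [7,12,13], [8,11,12], [8,11,13]

Hence C_0 ≅ Z^14, C_1 ≅ Z^27, C_2 ≅ Z^12.

∂_1: C_1 → C_0 maps an edge to its endpoints' difference, ∂[p,q] = q − p. For instance
  ∂[12,13] = [13] − [12].
The resulting 14×27 matrix has rank 12, and its Smith normal form has invariant factors (1,1,1,1,1,1,1,1,1,1,1,1).

The boundary map ∂_2: C_2 → C_1 sends each 2-simplex [p,q,r] to [q,r] − [p,r] + [p,q]. For instance
  ∂[8,11,12] = [11,12] − [8,12] + [8,11],
  ∂[6,11,13] = [11,13] − [6,13] + [6,11].
This gives a 27×12 integer matrix of rank 12; reducing to Smith normal form yields diagonal entries (1,1,1,1,1,1,1,1,1,1,1,2).

Now H_k = ker ∂_k / im ∂_{k+1}, so:

  H_0: rank C_0 − rank ∂_1 = 14 − 12 = 2, and the invariant factors of ∂_1 are all 1, so H_0 ≅ Z^2.
  H_1: rank ker ∂_1 − rank ∂_2 = (27 − 12) − 12 = 3, and ∂_2 has invariant factor 2 > 1, so H_1 ≅ Z^3 ⊕ Z_2.
  H_2: rank ker ∂_2 − rank ∂_3 = (12 − 12) − 0 = 0, and there is no ∂_3, so H_2 ≅ 0.

As a check, the Euler characteristic is 14 − 27 + 12 = -1, which agrees with 2 − 3 + 0 = -1.

Hence the Betti numbers are b_0 = 2, b_1 = 3, b_2 = 0.

b_0 = 2, b_1 = 3, b_2 = 0.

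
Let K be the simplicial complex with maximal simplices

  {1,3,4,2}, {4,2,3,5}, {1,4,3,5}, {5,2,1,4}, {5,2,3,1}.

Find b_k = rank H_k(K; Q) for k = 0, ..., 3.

b_0 = 1, b_1 = 0, b_2 = 0, b_3 = 1.

K has 5 vertices, 10 edges, 10 triangles, 5 3-simplices.
rank ∂_0 = 0, rank ∂_1 = 4 ⇒ b_0 = 5 − 0 − 4 = 1; all invariant factors of ∂_1 are 1 so no torsion. So H_0 = Z.
rank ∂_1 = 4, rank ∂_2 = 6 ⇒ b_1 = 10 − 4 − 6 = 0; all invariant factors of ∂_2 are 1 so no torsion. So H_1 = 0.
rank ∂_2 = 6, rank ∂_3 = 4 ⇒ b_2 = 10 − 6 − 4 = 0; all invariant factors of ∂_3 are 1 so no torsion. So H_2 = 0.
rank ∂_3 = 4, rank ∂_4 = 0 ⇒ b_3 = 5 − 4 − 0 = 1. So H_3 = Z.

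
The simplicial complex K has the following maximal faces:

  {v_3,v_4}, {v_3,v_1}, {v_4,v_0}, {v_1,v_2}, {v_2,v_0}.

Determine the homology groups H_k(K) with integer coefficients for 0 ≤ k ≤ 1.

H_0 ≅ Z,  H_1 ≅ Z.

K has 5 vertices, 5 edges.
rank ∂_0 = 0, rank ∂_1 = 4 ⇒ b_0 = 5 − 0 − 4 = 1; all invariant factors of ∂_1 are 1 so no torsion. So H_0 ≅ Z.
rank ∂_1 = 4, rank ∂_2 = 0 ⇒ b_1 = 5 − 4 − 0 = 1. So H_1 ≅ Z.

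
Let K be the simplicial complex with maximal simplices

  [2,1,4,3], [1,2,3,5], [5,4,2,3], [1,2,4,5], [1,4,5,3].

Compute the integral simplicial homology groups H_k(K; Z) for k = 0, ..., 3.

H_0 = Z,  H_1 = 0,  H_2 = 0,  H_3 = Z.

K has 5 vertices, 10 edges, 10 triangles, 5 3-simplices.
rank ∂_0 = 0, rank ∂_1 = 4 ⇒ b_0 = 5 − 0 − 4 = 1; all invariant factors of ∂_1 are 1 so no torsion. So H_0 = Z.
rank ∂_1 = 4, rank ∂_2 = 6 ⇒ b_1 = 10 − 4 − 6 = 0; all invariant factors of ∂_2 are 1 so no torsion. So H_1 = 0.
rank ∂_2 = 6, rank ∂_3 = 4 ⇒ b_2 = 10 − 6 − 4 = 0; all invariant factors of ∂_3 are 1 so no torsion. So H_2 = 0.
rank ∂_3 = 4, rank ∂_4 = 0 ⇒ b_3 = 5 − 4 − 0 = 1. So H_3 = Z.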